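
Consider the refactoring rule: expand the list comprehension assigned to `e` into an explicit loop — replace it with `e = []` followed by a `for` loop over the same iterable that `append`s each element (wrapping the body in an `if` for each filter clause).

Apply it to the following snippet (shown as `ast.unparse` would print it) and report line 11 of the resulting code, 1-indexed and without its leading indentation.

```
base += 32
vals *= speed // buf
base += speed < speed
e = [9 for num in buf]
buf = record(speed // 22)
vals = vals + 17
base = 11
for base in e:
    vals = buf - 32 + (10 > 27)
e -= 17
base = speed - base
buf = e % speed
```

vals = buf - 32 + (10 > 27)

Transformed code:
base += 32
vals *= speed // buf
base += speed < speed
e = []
for num in buf:
    e.append(9)
buf = record(speed // 22)
vals = vals + 17
base = 11
for base in e:
    vals = buf - 32 + (10 > 27)
e -= 17
base = speed - base
buf = e % speed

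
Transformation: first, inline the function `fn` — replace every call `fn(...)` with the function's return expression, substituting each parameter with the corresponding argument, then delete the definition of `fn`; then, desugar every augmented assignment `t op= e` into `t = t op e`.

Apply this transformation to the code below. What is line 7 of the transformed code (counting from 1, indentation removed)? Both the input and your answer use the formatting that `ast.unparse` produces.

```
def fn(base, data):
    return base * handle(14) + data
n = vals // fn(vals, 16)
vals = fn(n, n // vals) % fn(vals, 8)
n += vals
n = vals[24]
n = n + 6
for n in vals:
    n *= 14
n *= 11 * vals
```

n = n * 14

Transformed code:
n = vals // (vals * handle(14) + 16)
vals = (n * handle(14) + n // vals) % (vals * handle(14) + 8)
n = n + vals
n = vals[24]
n = n + 6
for n in vals:
    n = n * 14
n = n * (11 * vals)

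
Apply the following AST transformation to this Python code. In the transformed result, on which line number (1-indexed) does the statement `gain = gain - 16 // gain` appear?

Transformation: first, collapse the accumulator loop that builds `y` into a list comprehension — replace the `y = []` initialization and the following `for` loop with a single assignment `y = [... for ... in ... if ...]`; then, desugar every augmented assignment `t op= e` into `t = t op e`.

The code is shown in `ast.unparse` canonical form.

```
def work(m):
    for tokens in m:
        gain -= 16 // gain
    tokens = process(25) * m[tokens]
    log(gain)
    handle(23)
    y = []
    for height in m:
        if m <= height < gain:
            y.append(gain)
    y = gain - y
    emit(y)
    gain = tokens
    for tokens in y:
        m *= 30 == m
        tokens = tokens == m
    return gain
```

3

Transformed code:
def work(m):
    for tokens in m:
        gain = gain - 16 // gain
    tokens = process(25) * m[tokens]
    log(gain)
    handle(23)
    y = [gain for height in m if m <= height < gain]
    y = gain - y
    emit(y)
    gain = tokens
    for tokens in y:
        m = m * (30 == m)
        tokens = tokens == m
    return gain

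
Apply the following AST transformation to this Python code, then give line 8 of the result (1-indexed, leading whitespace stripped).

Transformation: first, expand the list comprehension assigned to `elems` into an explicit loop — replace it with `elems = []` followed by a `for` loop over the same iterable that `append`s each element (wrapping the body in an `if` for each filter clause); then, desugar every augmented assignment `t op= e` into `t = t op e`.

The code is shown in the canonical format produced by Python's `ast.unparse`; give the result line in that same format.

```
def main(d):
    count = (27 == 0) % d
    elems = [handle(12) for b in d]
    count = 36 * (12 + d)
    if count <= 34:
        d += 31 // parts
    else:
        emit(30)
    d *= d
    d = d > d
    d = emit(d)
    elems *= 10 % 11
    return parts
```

Transformed code:
def main(d):
    count = (27 == 0) % d
    elems = []
    for b in d:
        elems.append(handle(12))
    count = 36 * (12 + d)
    if count <= 34:
        d = d + 31 // parts
    else:
        emit(30)
    d = d * d
    d = d > d
    d = emit(d)
    elems = elems * (10 % 11)
    return parts

d = d + 31 // parts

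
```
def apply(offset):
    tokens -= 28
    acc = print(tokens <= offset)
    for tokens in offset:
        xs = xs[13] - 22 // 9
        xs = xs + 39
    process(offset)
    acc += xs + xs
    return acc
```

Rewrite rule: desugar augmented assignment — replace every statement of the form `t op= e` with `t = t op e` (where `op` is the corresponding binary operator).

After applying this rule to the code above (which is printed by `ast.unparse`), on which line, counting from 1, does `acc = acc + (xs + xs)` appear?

Transformed code:
def apply(offset):
    tokens = tokens - 28
    acc = print(tokens <= offset)
    for tokens in offset:
        xs = xs[13] - 22 // 9
        xs = xs + 39
    process(offset)
    acc = acc + (xs + xs)
    return acc

8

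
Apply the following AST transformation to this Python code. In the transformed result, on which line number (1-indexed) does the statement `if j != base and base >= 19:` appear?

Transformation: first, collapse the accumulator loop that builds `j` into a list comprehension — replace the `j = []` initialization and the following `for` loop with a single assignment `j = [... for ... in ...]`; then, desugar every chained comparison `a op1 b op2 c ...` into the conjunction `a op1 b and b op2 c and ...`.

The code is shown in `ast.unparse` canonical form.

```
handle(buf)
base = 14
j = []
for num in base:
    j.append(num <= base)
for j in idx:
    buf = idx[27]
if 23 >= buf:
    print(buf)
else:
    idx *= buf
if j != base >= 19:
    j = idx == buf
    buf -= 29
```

10

Transformed code:
handle(buf)
base = 14
j = [num <= base for num in base]
for j in idx:
    buf = idx[27]
if 23 >= buf:
    print(buf)
else:
    idx *= buf
if j != base and base >= 19:
    j = idx == buf
    buf -= 29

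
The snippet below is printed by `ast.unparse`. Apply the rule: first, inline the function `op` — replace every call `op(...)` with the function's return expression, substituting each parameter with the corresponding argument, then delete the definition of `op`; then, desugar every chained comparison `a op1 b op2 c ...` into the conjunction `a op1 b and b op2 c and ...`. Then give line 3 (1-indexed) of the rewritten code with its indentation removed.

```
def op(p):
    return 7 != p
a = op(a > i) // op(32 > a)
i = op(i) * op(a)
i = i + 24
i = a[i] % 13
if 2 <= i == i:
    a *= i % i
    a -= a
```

Transformed code:
a = (7 != (a > i)) // (7 != (32 > a))
i = (7 != i) * (7 != a)
i = i + 24
i = a[i] % 13
if 2 <= i and i == i:
    a *= i % i
    a -= a

i = i + 24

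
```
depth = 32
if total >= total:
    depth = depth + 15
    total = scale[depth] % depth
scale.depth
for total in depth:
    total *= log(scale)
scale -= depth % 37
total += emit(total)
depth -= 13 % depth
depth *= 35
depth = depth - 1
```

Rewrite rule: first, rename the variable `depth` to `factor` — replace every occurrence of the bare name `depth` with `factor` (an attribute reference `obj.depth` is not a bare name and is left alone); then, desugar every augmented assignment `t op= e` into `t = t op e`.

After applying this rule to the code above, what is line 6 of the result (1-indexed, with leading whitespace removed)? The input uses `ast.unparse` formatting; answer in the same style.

for total in factor:

Transformed code:
factor = 32
if total >= total:
    factor = factor + 15
    total = scale[factor] % factor
scale.depth
for total in factor:
    total = total * log(scale)
scale = scale - factor % 37
total = total + emit(total)
factor = factor - 13 % factor
factor = factor * 35
factor = factor - 1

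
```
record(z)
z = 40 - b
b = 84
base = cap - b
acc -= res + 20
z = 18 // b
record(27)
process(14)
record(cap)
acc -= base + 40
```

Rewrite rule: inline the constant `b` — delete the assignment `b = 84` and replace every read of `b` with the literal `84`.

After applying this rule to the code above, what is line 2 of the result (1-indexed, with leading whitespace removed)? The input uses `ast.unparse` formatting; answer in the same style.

Transformed code:
record(z)
z = 40 - 84
base = cap - 84
acc -= res + 20
z = 18 // 84
record(27)
process(14)
record(cap)
acc -= base + 40

z = 40 - 84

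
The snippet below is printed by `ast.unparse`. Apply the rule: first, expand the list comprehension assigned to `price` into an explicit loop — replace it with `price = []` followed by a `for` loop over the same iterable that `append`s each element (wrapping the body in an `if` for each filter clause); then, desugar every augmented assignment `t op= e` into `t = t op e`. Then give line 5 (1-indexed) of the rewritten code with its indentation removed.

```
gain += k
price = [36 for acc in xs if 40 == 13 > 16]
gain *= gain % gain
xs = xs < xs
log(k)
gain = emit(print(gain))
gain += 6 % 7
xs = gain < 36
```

price.append(36)

Transformed code:
gain = gain + k
price = []
for acc in xs:
    if 40 == 13 > 16:
        price.append(36)
gain = gain * (gain % gain)
xs = xs < xs
log(k)
gain = emit(print(gain))
gain = gain + 6 % 7
xs = gain < 36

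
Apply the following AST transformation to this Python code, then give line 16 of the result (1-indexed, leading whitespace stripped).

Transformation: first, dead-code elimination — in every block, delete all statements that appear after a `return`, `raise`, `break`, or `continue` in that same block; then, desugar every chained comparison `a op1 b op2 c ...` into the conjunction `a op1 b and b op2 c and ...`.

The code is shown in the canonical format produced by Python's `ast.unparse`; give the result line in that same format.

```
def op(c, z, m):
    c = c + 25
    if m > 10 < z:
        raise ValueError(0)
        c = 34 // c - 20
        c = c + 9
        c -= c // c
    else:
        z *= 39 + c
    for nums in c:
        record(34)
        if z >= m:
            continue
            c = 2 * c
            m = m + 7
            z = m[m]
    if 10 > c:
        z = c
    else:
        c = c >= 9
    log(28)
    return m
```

Transformed code:
def op(c, z, m):
    c = c + 25
    if m > 10 and 10 < z:
        raise ValueError(0)
    else:
        z *= 39 + c
    for nums in c:
        record(34)
        if z >= m:
            continue
    if 10 > c:
        z = c
    else:
        c = c >= 9
    log(28)
    return m

return m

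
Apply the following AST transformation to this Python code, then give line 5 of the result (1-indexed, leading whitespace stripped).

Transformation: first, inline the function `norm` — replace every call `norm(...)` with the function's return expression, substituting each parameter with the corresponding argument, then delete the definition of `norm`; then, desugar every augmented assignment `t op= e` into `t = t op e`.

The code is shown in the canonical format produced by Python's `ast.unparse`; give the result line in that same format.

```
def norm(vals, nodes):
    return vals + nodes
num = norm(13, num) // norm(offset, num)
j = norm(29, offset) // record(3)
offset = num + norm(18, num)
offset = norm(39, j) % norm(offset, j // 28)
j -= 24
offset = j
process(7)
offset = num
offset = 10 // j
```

j = j - 24

Transformed code:
num = (13 + num) // (offset + num)
j = (29 + offset) // record(3)
offset = num + (18 + num)
offset = (39 + j) % (offset + j // 28)
j = j - 24
offset = j
process(7)
offset = num
offset = 10 // j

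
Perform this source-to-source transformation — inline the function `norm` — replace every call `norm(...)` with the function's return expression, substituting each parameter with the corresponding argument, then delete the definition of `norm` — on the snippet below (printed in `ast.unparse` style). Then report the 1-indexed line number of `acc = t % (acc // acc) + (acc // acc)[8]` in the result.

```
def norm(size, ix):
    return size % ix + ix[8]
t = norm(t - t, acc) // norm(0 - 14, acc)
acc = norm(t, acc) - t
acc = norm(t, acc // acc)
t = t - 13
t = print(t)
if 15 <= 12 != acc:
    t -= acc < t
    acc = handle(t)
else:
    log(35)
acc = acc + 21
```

3

Transformed code:
t = ((t - t) % acc + acc[8]) // ((0 - 14) % acc + acc[8])
acc = t % acc + acc[8] - t
acc = t % (acc // acc) + (acc // acc)[8]
t = t - 13
t = print(t)
if 15 <= 12 != acc:
    t -= acc < t
    acc = handle(t)
else:
    log(35)
acc = acc + 21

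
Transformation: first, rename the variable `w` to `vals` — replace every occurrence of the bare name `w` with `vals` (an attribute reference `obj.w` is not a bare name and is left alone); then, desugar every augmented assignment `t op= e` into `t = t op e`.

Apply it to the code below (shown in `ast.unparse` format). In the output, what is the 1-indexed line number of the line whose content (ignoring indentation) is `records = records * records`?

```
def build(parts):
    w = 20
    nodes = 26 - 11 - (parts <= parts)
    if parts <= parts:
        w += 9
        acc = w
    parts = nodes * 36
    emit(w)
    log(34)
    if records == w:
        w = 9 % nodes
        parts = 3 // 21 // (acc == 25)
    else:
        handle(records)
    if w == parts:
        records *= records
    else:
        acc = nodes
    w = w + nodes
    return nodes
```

Transformed code:
def build(parts):
    vals = 20
    nodes = 26 - 11 - (parts <= parts)
    if parts <= parts:
        vals = vals + 9
        acc = vals
    parts = nodes * 36
    emit(vals)
    log(34)
    if records == vals:
        vals = 9 % nodes
        parts = 3 // 21 // (acc == 25)
    else:
        handle(records)
    if vals == parts:
        records = records * records
    else:
        acc = nodes
    vals = vals + nodes
    return nodes

16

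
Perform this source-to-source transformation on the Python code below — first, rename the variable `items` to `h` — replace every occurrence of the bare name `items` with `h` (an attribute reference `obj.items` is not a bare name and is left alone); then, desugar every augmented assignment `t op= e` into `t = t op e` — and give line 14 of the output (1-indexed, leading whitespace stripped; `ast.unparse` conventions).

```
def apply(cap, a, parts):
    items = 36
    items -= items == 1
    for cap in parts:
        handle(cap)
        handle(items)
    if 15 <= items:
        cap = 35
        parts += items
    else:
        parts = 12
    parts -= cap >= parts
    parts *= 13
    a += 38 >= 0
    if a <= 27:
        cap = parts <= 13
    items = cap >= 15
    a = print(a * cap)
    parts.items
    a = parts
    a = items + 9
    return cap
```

a = a + (38 >= 0)

Transformed code:
def apply(cap, a, parts):
    h = 36
    h = h - (h == 1)
    for cap in parts:
        handle(cap)
        handle(h)
    if 15 <= h:
        cap = 35
        parts = parts + h
    else:
        parts = 12
    parts = parts - (cap >= parts)
    parts = parts * 13
    a = a + (38 >= 0)
    if a <= 27:
        cap = parts <= 13
    h = cap >= 15
    a = print(a * cap)
    parts.items
    a = parts
    a = h + 9
    return cap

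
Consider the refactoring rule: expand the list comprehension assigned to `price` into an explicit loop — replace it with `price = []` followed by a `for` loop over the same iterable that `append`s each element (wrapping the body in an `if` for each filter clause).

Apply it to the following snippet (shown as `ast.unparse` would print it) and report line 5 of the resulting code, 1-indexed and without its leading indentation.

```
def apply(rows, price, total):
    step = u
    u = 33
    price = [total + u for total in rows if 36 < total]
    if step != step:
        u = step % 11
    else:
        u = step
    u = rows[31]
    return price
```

for total in rows:

Transformed code:
def apply(rows, price, total):
    step = u
    u = 33
    price = []
    for total in rows:
        if 36 < total:
            price.append(total + u)
    if step != step:
        u = step % 11
    else:
        u = step
    u = rows[31]
    return price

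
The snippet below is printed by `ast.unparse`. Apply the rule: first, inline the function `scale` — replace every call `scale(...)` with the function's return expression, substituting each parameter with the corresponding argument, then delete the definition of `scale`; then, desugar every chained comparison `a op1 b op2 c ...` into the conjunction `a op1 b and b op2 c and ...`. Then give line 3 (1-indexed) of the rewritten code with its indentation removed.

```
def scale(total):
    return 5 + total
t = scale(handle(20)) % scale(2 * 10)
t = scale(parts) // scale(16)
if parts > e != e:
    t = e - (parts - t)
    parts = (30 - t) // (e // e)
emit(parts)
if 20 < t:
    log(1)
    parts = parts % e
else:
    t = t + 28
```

if parts > e and e != e:

Transformed code:
t = (5 + handle(20)) % (5 + 2 * 10)
t = (5 + parts) // (5 + 16)
if parts > e and e != e:
    t = e - (parts - t)
    parts = (30 - t) // (e // e)
emit(parts)
if 20 < t:
    log(1)
    parts = parts % e
else:
    t = t + 28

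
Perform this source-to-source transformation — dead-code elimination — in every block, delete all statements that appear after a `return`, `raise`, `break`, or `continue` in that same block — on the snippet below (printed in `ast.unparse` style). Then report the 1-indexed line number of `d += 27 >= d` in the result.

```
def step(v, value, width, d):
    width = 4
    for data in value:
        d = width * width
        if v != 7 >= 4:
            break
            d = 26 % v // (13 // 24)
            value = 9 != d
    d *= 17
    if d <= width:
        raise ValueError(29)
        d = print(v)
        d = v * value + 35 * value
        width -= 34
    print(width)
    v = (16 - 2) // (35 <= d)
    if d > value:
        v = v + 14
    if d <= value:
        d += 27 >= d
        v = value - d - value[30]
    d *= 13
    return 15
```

15

Transformed code:
def step(v, value, width, d):
    width = 4
    for data in value:
        d = width * width
        if v != 7 >= 4:
            break
    d *= 17
    if d <= width:
        raise ValueError(29)
    print(width)
    v = (16 - 2) // (35 <= d)
    if d > value:
        v = v + 14
    if d <= value:
        d += 27 >= d
        v = value - d - value[30]
    d *= 13
    return 15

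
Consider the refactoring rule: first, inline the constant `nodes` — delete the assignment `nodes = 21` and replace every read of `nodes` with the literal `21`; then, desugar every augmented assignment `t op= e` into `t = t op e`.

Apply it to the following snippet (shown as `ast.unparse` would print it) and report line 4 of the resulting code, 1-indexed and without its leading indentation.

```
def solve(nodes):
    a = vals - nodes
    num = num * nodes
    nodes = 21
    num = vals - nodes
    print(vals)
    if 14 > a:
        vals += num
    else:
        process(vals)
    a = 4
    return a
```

num = vals - 21

Transformed code:
def solve(nodes):
    a = vals - 21
    num = num * 21
    num = vals - 21
    print(vals)
    if 14 > a:
        vals = vals + num
    else:
        process(vals)
    a = 4
    return a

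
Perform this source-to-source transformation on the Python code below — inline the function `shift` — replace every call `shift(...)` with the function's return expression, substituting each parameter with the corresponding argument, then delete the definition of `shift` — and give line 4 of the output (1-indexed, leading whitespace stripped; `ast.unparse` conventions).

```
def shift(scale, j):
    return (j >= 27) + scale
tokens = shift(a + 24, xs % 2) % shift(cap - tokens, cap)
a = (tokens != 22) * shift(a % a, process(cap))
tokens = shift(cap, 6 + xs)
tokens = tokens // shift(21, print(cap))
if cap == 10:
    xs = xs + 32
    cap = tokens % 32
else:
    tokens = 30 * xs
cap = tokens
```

tokens = tokens // ((print(cap) >= 27) + 21)

Transformed code:
tokens = ((xs % 2 >= 27) + (a + 24)) % ((cap >= 27) + (cap - tokens))
a = (tokens != 22) * ((process(cap) >= 27) + a % a)
tokens = (6 + xs >= 27) + cap
tokens = tokens // ((print(cap) >= 27) + 21)
if cap == 10:
    xs = xs + 32
    cap = tokens % 32
else:
    tokens = 30 * xs
cap = tokens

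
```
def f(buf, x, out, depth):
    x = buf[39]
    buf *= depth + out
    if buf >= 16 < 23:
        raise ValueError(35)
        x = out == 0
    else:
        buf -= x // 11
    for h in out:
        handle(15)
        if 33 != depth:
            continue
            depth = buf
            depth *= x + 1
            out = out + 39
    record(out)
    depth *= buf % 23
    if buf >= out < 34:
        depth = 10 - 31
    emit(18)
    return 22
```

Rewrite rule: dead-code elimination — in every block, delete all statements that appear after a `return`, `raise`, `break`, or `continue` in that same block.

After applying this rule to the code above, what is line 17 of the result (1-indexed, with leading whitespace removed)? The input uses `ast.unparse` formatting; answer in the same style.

Transformed code:
def f(buf, x, out, depth):
    x = buf[39]
    buf *= depth + out
    if buf >= 16 < 23:
        raise ValueError(35)
    else:
        buf -= x // 11
    for h in out:
        handle(15)
        if 33 != depth:
            continue
    record(out)
    depth *= buf % 23
    if buf >= out < 34:
        depth = 10 - 31
    emit(18)
    return 22

return 22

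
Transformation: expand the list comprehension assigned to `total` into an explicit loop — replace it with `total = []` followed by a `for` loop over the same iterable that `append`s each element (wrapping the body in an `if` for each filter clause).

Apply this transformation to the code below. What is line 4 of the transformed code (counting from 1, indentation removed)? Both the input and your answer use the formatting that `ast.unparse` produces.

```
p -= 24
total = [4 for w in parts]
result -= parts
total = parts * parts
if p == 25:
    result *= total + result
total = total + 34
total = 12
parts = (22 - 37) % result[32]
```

total.append(4)

Transformed code:
p -= 24
total = []
for w in parts:
    total.append(4)
result -= parts
total = parts * parts
if p == 25:
    result *= total + result
total = total + 34
total = 12
parts = (22 - 37) % result[32]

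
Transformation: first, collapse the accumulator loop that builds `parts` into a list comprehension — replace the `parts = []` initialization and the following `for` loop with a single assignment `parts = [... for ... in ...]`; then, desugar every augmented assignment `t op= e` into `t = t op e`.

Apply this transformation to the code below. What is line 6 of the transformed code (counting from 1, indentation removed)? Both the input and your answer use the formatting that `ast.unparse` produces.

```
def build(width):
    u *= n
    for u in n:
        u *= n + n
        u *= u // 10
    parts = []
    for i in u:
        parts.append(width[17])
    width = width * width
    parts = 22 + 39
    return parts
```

parts = [width[17] for i in u]

Transformed code:
def build(width):
    u = u * n
    for u in n:
        u = u * (n + n)
        u = u * (u // 10)
    parts = [width[17] for i in u]
    width = width * width
    parts = 22 + 39
    return parts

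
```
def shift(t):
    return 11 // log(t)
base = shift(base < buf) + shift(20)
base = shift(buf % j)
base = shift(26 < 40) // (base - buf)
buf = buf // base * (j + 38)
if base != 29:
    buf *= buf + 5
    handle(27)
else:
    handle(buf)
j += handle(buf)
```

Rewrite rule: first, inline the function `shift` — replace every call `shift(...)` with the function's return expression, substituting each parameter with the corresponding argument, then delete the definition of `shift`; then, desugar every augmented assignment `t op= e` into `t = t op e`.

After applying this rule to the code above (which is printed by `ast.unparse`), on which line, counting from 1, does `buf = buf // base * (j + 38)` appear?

Transformed code:
base = 11 // log(base < buf) + 11 // log(20)
base = 11 // log(buf % j)
base = 11 // log(26 < 40) // (base - buf)
buf = buf // base * (j + 38)
if base != 29:
    buf = buf * (buf + 5)
    handle(27)
else:
    handle(buf)
j = j + handle(buf)

4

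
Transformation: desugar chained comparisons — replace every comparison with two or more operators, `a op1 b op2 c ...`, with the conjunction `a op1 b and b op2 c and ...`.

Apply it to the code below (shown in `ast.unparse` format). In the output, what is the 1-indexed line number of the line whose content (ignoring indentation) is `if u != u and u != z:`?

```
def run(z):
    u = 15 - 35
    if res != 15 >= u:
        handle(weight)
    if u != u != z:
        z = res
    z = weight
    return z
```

Transformed code:
def run(z):
    u = 15 - 35
    if res != 15 and 15 >= u:
        handle(weight)
    if u != u and u != z:
        z = res
    z = weight
    return z

5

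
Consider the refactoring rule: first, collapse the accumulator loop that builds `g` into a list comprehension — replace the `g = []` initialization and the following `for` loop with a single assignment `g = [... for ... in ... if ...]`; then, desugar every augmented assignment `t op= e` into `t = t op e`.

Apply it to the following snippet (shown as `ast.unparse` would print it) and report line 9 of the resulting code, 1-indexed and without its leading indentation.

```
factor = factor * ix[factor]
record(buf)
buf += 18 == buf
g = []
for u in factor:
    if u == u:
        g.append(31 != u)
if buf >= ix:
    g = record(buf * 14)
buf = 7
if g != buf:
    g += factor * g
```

g = g + factor * g

Transformed code:
factor = factor * ix[factor]
record(buf)
buf = buf + (18 == buf)
g = [31 != u for u in factor if u == u]
if buf >= ix:
    g = record(buf * 14)
buf = 7
if g != buf:
    g = g + factor * g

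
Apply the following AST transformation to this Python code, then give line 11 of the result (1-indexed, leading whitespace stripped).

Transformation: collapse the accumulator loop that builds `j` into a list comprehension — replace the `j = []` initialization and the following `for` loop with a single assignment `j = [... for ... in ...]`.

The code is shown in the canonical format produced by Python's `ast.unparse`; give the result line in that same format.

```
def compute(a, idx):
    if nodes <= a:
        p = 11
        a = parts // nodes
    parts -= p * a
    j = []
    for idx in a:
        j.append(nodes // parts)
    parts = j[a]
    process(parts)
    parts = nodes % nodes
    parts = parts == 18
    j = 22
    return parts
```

j = 22

Transformed code:
def compute(a, idx):
    if nodes <= a:
        p = 11
        a = parts // nodes
    parts -= p * a
    j = [nodes // parts for idx in a]
    parts = j[a]
    process(parts)
    parts = nodes % nodes
    parts = parts == 18
    j = 22
    return parts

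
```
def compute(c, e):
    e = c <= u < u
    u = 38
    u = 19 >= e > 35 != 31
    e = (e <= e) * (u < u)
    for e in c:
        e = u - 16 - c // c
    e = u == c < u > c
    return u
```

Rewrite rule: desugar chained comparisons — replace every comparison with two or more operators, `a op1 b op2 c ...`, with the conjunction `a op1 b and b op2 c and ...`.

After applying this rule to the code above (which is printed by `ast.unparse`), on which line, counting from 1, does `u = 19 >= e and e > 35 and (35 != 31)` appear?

Transformed code:
def compute(c, e):
    e = c <= u and u < u
    u = 38
    u = 19 >= e and e > 35 and (35 != 31)
    e = (e <= e) * (u < u)
    for e in c:
        e = u - 16 - c // c
    e = u == c and c < u and (u > c)
    return u

4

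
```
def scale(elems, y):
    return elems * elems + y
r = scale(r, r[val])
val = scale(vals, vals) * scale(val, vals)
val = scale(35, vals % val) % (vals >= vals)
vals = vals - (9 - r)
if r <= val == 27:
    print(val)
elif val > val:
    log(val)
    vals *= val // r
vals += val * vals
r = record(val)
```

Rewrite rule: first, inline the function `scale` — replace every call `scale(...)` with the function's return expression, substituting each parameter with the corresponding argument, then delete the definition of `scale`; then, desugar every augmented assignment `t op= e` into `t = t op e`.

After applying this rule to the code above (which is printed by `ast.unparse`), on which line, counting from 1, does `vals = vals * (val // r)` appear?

Transformed code:
r = r * r + r[val]
val = (vals * vals + vals) * (val * val + vals)
val = (35 * 35 + vals % val) % (vals >= vals)
vals = vals - (9 - r)
if r <= val == 27:
    print(val)
elif val > val:
    log(val)
    vals = vals * (val // r)
vals = vals + val * vals
r = record(val)

9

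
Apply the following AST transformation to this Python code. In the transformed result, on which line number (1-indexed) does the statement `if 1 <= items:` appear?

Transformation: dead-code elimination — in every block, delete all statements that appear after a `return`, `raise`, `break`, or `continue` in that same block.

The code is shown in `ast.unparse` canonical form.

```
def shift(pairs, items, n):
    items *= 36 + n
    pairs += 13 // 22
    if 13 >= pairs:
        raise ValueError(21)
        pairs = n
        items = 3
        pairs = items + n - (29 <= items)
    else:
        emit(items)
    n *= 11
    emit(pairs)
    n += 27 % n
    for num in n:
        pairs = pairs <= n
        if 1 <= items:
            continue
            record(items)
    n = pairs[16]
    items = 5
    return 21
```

13

Transformed code:
def shift(pairs, items, n):
    items *= 36 + n
    pairs += 13 // 22
    if 13 >= pairs:
        raise ValueError(21)
    else:
        emit(items)
    n *= 11
    emit(pairs)
    n += 27 % n
    for num in n:
        pairs = pairs <= n
        if 1 <= items:
            continue
    n = pairs[16]
    items = 5
    return 21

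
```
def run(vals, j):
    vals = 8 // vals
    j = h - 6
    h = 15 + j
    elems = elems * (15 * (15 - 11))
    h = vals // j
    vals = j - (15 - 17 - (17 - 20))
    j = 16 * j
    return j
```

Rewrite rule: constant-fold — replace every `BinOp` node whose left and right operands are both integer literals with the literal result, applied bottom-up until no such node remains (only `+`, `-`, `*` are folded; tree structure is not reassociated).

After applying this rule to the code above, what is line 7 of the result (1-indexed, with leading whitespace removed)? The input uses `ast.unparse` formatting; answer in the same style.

vals = j - 1

Transformed code:
def run(vals, j):
    vals = 8 // vals
    j = h - 6
    h = 15 + j
    elems = elems * 60
    h = vals // j
    vals = j - 1
    j = 16 * j
    return j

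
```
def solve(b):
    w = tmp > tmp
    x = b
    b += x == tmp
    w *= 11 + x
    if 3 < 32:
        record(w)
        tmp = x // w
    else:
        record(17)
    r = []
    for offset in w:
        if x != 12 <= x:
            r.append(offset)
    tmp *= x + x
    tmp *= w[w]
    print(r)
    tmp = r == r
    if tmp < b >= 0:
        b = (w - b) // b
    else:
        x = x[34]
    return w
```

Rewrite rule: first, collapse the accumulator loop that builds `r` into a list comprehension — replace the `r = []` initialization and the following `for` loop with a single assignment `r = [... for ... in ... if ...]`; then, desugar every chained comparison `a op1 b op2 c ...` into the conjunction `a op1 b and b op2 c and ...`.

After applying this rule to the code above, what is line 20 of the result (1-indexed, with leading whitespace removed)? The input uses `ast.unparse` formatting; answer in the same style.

Transformed code:
def solve(b):
    w = tmp > tmp
    x = b
    b += x == tmp
    w *= 11 + x
    if 3 < 32:
        record(w)
        tmp = x // w
    else:
        record(17)
    r = [offset for offset in w if x != 12 and 12 <= x]
    tmp *= x + x
    tmp *= w[w]
    print(r)
    tmp = r == r
    if tmp < b and b >= 0:
        b = (w - b) // b
    else:
        x = x[34]
    return w

return w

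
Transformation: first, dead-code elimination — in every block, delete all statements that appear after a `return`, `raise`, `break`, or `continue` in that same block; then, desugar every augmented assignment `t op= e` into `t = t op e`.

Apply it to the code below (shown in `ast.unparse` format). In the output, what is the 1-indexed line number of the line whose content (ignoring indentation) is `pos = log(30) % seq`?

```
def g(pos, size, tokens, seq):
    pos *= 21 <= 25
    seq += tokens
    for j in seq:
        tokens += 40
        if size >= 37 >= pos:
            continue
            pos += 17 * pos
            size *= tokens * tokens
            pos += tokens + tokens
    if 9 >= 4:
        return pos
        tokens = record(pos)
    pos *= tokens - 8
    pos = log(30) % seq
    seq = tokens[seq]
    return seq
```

11

Transformed code:
def g(pos, size, tokens, seq):
    pos = pos * (21 <= 25)
    seq = seq + tokens
    for j in seq:
        tokens = tokens + 40
        if size >= 37 >= pos:
            continue
    if 9 >= 4:
        return pos
    pos = pos * (tokens - 8)
    pos = log(30) % seq
    seq = tokens[seq]
    return seq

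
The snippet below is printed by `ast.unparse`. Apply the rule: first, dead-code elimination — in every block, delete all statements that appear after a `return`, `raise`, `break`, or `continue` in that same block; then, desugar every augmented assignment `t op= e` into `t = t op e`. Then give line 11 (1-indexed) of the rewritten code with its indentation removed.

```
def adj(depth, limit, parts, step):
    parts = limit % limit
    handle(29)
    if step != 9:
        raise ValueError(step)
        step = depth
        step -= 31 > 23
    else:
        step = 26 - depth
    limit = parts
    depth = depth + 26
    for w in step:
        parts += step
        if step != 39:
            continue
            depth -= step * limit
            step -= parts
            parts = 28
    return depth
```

parts = parts + step

Transformed code:
def adj(depth, limit, parts, step):
    parts = limit % limit
    handle(29)
    if step != 9:
        raise ValueError(step)
    else:
        step = 26 - depth
    limit = parts
    depth = depth + 26
    for w in step:
        parts = parts + step
        if step != 39:
            continue
    return depth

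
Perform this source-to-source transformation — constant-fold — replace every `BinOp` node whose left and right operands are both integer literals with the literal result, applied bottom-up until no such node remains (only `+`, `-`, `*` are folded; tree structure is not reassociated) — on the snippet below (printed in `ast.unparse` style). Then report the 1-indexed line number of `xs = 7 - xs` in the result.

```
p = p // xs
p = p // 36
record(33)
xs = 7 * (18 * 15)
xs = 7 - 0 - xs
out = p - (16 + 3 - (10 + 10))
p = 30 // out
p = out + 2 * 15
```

5

Transformed code:
p = p // xs
p = p // 36
record(33)
xs = 1890
xs = 7 - xs
out = p - -1
p = 30 // out
p = out + 30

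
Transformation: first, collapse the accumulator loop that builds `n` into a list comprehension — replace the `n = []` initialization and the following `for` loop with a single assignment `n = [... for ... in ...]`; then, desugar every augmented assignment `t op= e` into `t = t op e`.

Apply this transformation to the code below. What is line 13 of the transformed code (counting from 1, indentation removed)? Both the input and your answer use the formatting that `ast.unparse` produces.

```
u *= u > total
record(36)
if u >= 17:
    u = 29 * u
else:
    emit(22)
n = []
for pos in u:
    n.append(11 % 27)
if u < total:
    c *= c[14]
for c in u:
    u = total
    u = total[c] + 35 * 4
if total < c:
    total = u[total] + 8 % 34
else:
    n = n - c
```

Transformed code:
u = u * (u > total)
record(36)
if u >= 17:
    u = 29 * u
else:
    emit(22)
n = [11 % 27 for pos in u]
if u < total:
    c = c * c[14]
for c in u:
    u = total
    u = total[c] + 35 * 4
if total < c:
    total = u[total] + 8 % 34
else:
    n = n - c

if total < c:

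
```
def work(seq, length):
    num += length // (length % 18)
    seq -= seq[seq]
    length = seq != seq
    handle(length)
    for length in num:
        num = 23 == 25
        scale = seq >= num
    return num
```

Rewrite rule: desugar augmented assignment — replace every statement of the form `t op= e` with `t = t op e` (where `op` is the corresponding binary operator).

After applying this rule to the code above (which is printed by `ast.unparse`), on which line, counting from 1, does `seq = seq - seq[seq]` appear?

3

Transformed code:
def work(seq, length):
    num = num + length // (length % 18)
    seq = seq - seq[seq]
    length = seq != seq
    handle(length)
    for length in num:
        num = 23 == 25
        scale = seq >= num
    return num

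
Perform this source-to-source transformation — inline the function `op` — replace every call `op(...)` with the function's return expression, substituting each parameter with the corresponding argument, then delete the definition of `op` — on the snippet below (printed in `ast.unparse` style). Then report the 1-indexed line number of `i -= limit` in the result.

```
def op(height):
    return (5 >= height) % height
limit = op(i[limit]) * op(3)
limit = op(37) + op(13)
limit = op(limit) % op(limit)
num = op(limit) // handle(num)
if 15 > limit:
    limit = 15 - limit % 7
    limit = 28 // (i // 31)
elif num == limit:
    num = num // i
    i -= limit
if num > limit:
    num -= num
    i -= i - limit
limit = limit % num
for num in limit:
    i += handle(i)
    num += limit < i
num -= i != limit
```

10

Transformed code:
limit = (5 >= i[limit]) % i[limit] * ((5 >= 3) % 3)
limit = (5 >= 37) % 37 + (5 >= 13) % 13
limit = (5 >= limit) % limit % ((5 >= limit) % limit)
num = (5 >= limit) % limit // handle(num)
if 15 > limit:
    limit = 15 - limit % 7
    limit = 28 // (i // 31)
elif num == limit:
    num = num // i
    i -= limit
if num > limit:
    num -= num
    i -= i - limit
limit = limit % num
for num in limit:
    i += handle(i)
    num += limit < i
num -= i != limit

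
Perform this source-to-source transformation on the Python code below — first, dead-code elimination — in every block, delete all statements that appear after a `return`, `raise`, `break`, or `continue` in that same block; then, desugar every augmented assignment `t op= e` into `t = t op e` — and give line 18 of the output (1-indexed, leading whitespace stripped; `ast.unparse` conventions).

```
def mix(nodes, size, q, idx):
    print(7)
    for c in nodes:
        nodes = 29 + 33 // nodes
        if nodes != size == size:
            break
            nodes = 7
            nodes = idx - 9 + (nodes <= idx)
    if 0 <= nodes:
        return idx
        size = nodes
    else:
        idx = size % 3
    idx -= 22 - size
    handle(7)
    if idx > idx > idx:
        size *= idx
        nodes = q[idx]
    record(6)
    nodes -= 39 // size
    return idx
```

return idx

Transformed code:
def mix(nodes, size, q, idx):
    print(7)
    for c in nodes:
        nodes = 29 + 33 // nodes
        if nodes != size == size:
            break
    if 0 <= nodes:
        return idx
    else:
        idx = size % 3
    idx = idx - (22 - size)
    handle(7)
    if idx > idx > idx:
        size = size * idx
        nodes = q[idx]
    record(6)
    nodes = nodes - 39 // size
    return idx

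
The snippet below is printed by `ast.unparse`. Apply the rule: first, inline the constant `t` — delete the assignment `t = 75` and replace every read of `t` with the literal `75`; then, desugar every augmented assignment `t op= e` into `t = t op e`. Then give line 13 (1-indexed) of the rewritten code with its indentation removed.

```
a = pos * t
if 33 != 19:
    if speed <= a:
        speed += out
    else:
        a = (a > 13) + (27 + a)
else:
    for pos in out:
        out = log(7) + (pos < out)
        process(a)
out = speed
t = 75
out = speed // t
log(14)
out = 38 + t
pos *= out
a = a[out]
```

Transformed code:
a = pos * 75
if 33 != 19:
    if speed <= a:
        speed = speed + out
    else:
        a = (a > 13) + (27 + a)
else:
    for pos in out:
        out = log(7) + (pos < out)
        process(a)
out = speed
out = speed // 75
log(14)
out = 38 + 75
pos = pos * out
a = a[out]

log(14)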